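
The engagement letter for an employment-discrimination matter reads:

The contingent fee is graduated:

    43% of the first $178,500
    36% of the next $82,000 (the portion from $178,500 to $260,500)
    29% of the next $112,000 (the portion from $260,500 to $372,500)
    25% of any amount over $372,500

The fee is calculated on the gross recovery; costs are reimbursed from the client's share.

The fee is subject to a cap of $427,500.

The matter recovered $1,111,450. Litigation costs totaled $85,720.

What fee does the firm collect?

$323,492.50

Fee base is the gross recovery, $1,111,450; costs are reimbursed separately.
First $178,500 at 43% = $76,755.00
Next $82,000 at 36% = $29,520.00
Next $112,000 at 29% = $32,480.00
Remaining $738,950 at 25% = $184,737.50
Fee: $76,755.00 + $29,520.00 + $32,480.00 + $184,737.50 = $323,492.50
$323,492.50 is under the $427,500 cap.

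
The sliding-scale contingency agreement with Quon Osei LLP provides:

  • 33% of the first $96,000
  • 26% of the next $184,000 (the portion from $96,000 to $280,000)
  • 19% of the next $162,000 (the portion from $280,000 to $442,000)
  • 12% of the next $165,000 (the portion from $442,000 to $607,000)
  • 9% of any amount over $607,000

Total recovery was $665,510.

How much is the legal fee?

First $96,000 at 33% = $31,680.00
Next $184,000 at 26% = $47,840.00
Next $162,000 at 19% = $30,780.00
Next $165,000 at 12% = $19,800.00
Remaining $58,510 at 9% = $5,265.90
Fee: $31,680.00 + $47,840.00 + $30,780.00 + $19,800.00 + $5,265.90 = $135,365.90

$135,365.90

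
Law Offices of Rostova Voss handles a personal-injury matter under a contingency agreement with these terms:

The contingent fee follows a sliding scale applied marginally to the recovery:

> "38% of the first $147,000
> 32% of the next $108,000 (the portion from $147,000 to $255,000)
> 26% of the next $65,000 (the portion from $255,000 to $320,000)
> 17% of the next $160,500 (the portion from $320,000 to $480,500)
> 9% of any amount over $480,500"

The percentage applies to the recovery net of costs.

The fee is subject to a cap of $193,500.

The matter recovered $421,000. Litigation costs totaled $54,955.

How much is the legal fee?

$115,147.65

Fee base (net of costs): $421,000 − $54,955 = $366,045
First $147,000 at 38% = $55,860.00
Next $108,000 at 32% = $34,560.00
Next $65,000 at 26% = $16,900.00
Remaining $46,045 at 17% = $7,827.65
Fee: $55,860.00 + $34,560.00 + $16,900.00 + $7,827.65 = $115,147.65
$115,147.65 is under the $193,500 cap.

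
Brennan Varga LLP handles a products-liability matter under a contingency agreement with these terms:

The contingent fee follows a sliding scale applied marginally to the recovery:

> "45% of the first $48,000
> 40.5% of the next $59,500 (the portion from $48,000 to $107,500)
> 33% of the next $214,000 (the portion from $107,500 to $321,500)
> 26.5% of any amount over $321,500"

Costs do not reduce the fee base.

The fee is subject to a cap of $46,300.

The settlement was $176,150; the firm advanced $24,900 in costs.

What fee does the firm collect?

$46,300.00

Fee base is the gross recovery, $176,150; costs are reimbursed separately.
First $48,000 at 45% = $21,600.00
Next $59,500 at 40.5% = $24,097.50
Remaining $68,650 at 33% = $22,654.50
Fee: $21,600.00 + $24,097.50 + $22,654.50 = $68,352.00
$68,352.00 exceeds the $46,300 cap, so the fee is capped at $46,300.00.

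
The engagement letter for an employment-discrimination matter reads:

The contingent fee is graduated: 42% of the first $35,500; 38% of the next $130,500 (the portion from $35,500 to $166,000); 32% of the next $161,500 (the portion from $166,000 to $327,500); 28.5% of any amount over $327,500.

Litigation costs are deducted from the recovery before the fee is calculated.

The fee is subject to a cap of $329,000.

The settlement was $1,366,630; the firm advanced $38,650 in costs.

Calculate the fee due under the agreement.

$329,000.00

Fee base (net of costs): $1,366,630 − $38,650 = $1,327,980
First $35,500 at 42% = $14,910.00
Next $130,500 at 38% = $49,590.00
Next $161,500 at 32% = $51,680.00
Remaining $1,000,480 at 28.5% = $285,136.80
Fee: $14,910.00 + $49,590.00 + $51,680.00 + $285,136.80 = $401,316.80
$401,316.80 exceeds the $329,000 cap, so the fee is capped at $329,000.00.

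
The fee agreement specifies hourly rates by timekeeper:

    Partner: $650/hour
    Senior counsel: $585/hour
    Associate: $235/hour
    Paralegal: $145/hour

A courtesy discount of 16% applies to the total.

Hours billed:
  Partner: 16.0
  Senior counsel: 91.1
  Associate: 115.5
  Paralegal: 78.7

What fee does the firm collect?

$85,887.90

Partner: 16.0 × $650 = $10,400.00
Senior counsel: 91.1 × $585 = $53,293.50
Associate: 115.5 × $235 = $27,142.50
Paralegal: 78.7 × $145 = $11,411.50
Subtotal: $102,247.50
Less 16% discount: −$16,359.60
Total: $102,247.50 − $16,359.60 = $85,887.90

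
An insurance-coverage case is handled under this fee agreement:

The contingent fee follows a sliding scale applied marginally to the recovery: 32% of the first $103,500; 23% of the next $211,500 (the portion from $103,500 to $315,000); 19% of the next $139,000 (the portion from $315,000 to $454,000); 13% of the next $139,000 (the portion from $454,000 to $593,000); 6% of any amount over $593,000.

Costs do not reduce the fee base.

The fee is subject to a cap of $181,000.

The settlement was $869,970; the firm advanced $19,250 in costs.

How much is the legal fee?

$142,863.20

Fee base is the gross recovery, $869,970; costs are reimbursed separately.
First $103,500 at 32% = $33,120.00
Next $211,500 at 23% = $48,645.00
Next $139,000 at 19% = $26,410.00
Next $139,000 at 13% = $18,070.00
Remaining $276,970 at 6% = $16,618.20
Fee: $33,120.00 + $48,645.00 + $26,410.00 + $18,070.00 + $16,618.20 = $142,863.20
$142,863.20 is under the $181,000 cap.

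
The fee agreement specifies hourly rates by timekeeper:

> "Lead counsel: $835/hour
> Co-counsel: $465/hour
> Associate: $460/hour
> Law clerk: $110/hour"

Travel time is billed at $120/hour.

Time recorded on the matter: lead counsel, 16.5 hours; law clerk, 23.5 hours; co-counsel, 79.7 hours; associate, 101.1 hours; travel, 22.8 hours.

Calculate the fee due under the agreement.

$102,665.00

Lead counsel: 16.5 × $835 = $13,777.50
Co-counsel: 79.7 × $465 = $37,060.50
Associate: 101.1 × $460 = $46,506.00
Law clerk: 23.5 × $110 = $2,585.00
Subtotal: $13,777.50 + $37,060.50 + $46,506.00 + $2,585.00 = $99,929.00
Travel: 22.8 × $120 = $2,736.00
Total: $99,929.00 + $2,736.00 = $102,665.00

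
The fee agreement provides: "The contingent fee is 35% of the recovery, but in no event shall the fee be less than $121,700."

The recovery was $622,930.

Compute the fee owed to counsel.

$218,025.50

35% of $622,930 = $218,025.50
That exceeds the $121,700 minimum.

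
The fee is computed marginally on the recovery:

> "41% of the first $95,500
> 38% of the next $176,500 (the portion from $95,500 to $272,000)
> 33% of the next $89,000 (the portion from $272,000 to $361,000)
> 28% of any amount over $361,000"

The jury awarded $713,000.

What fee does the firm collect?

$234,155.00

First $95,500 at 41% = $39,155.00
Next $176,500 at 38% = $67,070.00
Next $89,000 at 33% = $29,370.00
Remaining $352,000 at 28% = $98,560.00
Fee: $39,155.00 + $67,070.00 + $29,370.00 + $98,560.00 = $234,155.00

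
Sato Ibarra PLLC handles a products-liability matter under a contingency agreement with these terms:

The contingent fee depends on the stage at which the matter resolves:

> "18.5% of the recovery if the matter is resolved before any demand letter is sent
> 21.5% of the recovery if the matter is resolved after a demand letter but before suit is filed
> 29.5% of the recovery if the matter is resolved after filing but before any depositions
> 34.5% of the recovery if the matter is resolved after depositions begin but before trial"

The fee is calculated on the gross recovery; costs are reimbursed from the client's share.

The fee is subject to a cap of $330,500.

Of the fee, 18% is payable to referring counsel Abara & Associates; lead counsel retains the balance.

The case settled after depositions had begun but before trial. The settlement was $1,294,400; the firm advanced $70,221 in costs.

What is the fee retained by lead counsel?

Fee base is the gross recovery, $1,294,400; costs are reimbursed separately.
The matter settled after depositions had begun but before trial, so the 34.5% rate applies.
$1,294,400 × 34.5% = $446,568.00
$446,568.00 exceeds the $330,500 cap, so the fee is capped at $330,500.00.
Referral share: 18% of $330,500.00 = $59,490.00; lead counsel retains $330,500.00 − $59,490.00 = $271,010.00.

$271,010.00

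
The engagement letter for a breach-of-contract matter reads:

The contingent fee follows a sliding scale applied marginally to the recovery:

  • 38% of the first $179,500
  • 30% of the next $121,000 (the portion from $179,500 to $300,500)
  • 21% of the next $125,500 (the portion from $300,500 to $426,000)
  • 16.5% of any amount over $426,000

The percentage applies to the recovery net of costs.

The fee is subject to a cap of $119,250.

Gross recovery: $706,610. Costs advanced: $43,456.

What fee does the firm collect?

$119,250.00

Fee base (net of costs): $706,610 − $43,456 = $663,154
First $179,500 at 38% = $68,210.00
Next $121,000 at 30% = $36,300.00
Next $125,500 at 21% = $26,355.00
Remaining $237,154 at 16.5% = $39,130.41
Fee: $68,210.00 + $36,300.00 + $26,355.00 + $39,130.41 = $169,995.41
$169,995.41 exceeds the $119,250 cap, so the fee is capped at $119,250.00.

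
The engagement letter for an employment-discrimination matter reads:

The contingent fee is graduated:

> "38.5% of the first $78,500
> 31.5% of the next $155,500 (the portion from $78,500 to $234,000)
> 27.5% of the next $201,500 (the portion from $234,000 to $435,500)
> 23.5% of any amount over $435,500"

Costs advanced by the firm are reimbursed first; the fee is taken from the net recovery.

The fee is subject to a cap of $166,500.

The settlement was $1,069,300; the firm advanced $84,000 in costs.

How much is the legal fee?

Fee base (net of costs): $1,069,300 − $84,000 = $985,300
First $78,500 at 38.5% = $30,222.50
Next $155,500 at 31.5% = $48,982.50
Next $201,500 at 27.5% = $55,412.50
Remaining $549,800 at 23.5% = $129,203.00
Fee: $30,222.50 + $48,982.50 + $55,412.50 + $129,203.00 = $263,820.50
$263,820.50 exceeds the $166,500 cap, so the fee is capped at $166,500.00.

$166,500.00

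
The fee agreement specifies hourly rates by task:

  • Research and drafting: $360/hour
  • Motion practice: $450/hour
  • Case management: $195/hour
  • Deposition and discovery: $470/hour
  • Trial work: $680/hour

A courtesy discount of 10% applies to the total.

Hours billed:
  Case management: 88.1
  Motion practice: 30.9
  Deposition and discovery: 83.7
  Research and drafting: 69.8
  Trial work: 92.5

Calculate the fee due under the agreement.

Research and drafting: 69.8 × $360 = $25,128.00
Motion practice: 30.9 × $450 = $13,905.00
Case management: 88.1 × $195 = $17,179.50
Deposition and discovery: 83.7 × $470 = $39,339.00
Trial work: 92.5 × $680 = $62,900.00
Subtotal: $158,451.50
Less 10% discount: −$15,845.15
Total: $158,451.50 − $15,845.15 = $142,606.35

$142,606.35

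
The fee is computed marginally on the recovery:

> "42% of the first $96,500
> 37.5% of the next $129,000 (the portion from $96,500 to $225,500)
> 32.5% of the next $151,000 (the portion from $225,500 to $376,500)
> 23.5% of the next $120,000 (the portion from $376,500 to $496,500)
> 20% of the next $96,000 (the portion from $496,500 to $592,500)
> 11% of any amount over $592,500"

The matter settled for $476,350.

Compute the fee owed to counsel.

First $96,500 at 42% = $40,530.00
Next $129,000 at 37.5% = $48,375.00
Next $151,000 at 32.5% = $49,075.00
Remaining $99,850 at 23.5% = $23,464.75
Fee: $40,530.00 + $48,375.00 + $49,075.00 + $23,464.75 = $161,444.75

$161,444.75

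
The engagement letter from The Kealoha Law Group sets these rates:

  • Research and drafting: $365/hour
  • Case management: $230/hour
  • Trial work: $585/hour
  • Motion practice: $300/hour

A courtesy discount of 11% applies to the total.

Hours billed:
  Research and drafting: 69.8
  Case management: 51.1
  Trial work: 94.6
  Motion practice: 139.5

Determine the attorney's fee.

$119,634.69

Research and drafting: 69.8 × $365 = $25,477.00
Case management: 51.1 × $230 = $11,753.00
Trial work: 94.6 × $585 = $55,341.00
Motion practice: 139.5 × $300 = $41,850.00
Subtotal: $134,421.00
Less 11% discount: −$14,786.31
Total: $134,421.00 − $14,786.31 = $119,634.69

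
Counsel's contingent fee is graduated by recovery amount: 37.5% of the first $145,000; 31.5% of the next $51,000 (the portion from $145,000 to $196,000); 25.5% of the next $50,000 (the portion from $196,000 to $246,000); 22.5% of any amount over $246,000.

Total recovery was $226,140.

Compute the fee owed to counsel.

$78,125.70

First $145,000 at 37.5% = $54,375.00
Next $51,000 at 31.5% = $16,065.00
Remaining $30,140 at 25.5% = $7,685.70
Fee: $54,375.00 + $16,065.00 + $7,685.70 = $78,125.70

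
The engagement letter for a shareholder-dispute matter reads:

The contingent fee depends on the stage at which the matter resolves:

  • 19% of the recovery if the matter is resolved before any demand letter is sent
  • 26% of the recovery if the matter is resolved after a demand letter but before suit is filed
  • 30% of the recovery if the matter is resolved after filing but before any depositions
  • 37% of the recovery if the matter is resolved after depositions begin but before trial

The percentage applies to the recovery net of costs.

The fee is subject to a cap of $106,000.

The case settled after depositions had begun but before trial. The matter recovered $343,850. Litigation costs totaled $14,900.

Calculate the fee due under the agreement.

Fee base (net of costs): $343,850 − $14,900 = $328,950
The matter settled after depositions had begun but before trial, so the 37% rate applies.
$328,950 × 37% = $121,711.50
$121,711.50 exceeds the $106,000 cap, so the fee is capped at $106,000.00.

$106,000.00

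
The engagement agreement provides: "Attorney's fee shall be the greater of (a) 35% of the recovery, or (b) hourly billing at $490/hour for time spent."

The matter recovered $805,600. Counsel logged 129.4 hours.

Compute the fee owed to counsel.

(a) 35% of $805,600 = $281,960.00
(b) 129.4 × $490 = $63,406.00
The greater is (a): $281,960.00.

$281,960.00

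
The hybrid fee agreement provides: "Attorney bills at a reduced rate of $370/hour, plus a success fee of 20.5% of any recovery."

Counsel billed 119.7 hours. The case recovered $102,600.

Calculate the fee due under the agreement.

Hourly: 119.7 × $370 = $44,289.00
Success fee: 20.5% of $102,600 = $21,033.00
Total: $44,289.00 + $21,033.00 = $65,322.00

$65,322.00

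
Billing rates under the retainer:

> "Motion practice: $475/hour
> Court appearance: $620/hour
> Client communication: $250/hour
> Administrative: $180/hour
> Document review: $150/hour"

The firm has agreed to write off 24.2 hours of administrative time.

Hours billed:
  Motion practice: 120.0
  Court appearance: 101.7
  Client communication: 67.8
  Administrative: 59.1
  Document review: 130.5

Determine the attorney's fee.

Motion practice: 120.0 × $475 = $57,000.00
Court appearance: 101.7 × $620 = $63,054.00
Client communication: 67.8 × $250 = $16,950.00
Administrative: 59.1 × $180 = $10,638.00
Document review: 130.5 × $150 = $19,575.00
Subtotal: $167,217.00
Write-off: 24.2 × $180 = $4,356.00
Total: $167,217.00 − $4,356.00 = $162,861.00

$162,861.00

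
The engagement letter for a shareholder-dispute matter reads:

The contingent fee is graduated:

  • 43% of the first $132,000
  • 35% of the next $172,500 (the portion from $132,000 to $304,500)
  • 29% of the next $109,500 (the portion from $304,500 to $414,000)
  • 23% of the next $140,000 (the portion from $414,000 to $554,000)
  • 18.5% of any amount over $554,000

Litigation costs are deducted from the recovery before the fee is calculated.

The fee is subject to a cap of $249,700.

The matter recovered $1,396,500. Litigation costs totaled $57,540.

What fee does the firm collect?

$249,700.00

Fee base (net of costs): $1,396,500 − $57,540 = $1,338,960
First $132,000 at 43% = $56,760.00
Next $172,500 at 35% = $60,375.00
Next $109,500 at 29% = $31,755.00
Next $140,000 at 23% = $32,200.00
Remaining $784,960 at 18.5% = $145,217.60
Fee: $56,760.00 + $60,375.00 + $31,755.00 + $32,200.00 + $145,217.60 = $326,307.60
$326,307.60 exceeds the $249,700 cap, so the fee is capped at $249,700.00.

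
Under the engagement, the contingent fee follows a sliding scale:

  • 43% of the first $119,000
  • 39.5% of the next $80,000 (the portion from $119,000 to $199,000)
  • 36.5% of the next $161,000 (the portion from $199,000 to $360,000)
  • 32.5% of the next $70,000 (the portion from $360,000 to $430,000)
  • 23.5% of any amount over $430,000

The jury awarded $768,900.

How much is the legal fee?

First $119,000 at 43% = $51,170.00
Next $80,000 at 39.5% = $31,600.00
Next $161,000 at 36.5% = $58,765.00
Next $70,000 at 32.5% = $22,750.00
Remaining $338,900 at 23.5% = $79,641.50
Fee: $51,170.00 + $31,600.00 + $58,765.00 + $22,750.00 + $79,641.50 = $243,926.50

$243,926.50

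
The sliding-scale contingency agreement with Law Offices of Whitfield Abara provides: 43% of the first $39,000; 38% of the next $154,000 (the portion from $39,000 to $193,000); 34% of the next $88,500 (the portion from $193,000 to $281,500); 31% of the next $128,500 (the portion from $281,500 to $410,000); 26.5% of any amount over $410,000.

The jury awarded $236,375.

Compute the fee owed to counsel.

First $39,000 at 43% = $16,770.00
Next $154,000 at 38% = $58,520.00
Remaining $43,375 at 34% = $14,747.50
Fee: $16,770.00 + $58,520.00 + $14,747.50 = $90,037.50

$90,037.50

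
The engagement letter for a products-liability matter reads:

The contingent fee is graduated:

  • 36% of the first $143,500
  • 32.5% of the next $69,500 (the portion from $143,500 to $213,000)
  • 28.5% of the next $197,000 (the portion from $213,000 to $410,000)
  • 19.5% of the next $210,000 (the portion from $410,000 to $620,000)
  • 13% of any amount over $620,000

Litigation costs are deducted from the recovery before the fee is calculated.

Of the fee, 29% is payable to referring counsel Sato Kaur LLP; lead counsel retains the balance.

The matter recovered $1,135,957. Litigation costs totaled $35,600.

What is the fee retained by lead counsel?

Fee base (net of costs): $1,135,957 − $35,600 = $1,100,357
First $143,500 at 36% = $51,660.00
Next $69,500 at 32.5% = $22,587.50
Next $197,000 at 28.5% = $56,145.00
Next $210,000 at 19.5% = $40,950.00
Remaining $480,357 at 13% = $62,446.41
Fee: $51,660.00 + $22,587.50 + $56,145.00 + $40,950.00 + $62,446.41 = $233,788.91
Referral share: 29% of $233,788.91 = $67,798.78; lead counsel retains $233,788.91 − $67,798.78 = $165,990.13.

$165,990.13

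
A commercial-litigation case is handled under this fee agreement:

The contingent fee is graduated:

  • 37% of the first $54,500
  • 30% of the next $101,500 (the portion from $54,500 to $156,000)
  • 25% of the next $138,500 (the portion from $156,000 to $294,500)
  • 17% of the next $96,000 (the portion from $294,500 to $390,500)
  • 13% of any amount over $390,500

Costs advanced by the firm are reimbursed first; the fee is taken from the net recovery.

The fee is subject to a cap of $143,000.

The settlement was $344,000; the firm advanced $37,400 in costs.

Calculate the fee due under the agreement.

$87,297.00

Fee base (net of costs): $344,000 − $37,400 = $306,600
First $54,500 at 37% = $20,165.00
Next $101,500 at 30% = $30,450.00
Next $138,500 at 25% = $34,625.00
Remaining $12,100 at 17% = $2,057.00
Fee: $20,165.00 + $30,450.00 + $34,625.00 + $2,057.00 = $87,297.00
$87,297.00 is under the $143,000 cap.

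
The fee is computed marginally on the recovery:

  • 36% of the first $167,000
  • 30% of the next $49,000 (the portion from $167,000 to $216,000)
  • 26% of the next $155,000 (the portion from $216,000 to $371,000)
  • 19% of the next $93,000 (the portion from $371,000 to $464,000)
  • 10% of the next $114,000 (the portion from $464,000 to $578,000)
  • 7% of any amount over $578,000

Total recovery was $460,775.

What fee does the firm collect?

First $167,000 at 36% = $60,120.00
Next $49,000 at 30% = $14,700.00
Next $155,000 at 26% = $40,300.00
Remaining $89,775 at 19% = $17,057.25
Fee: $60,120.00 + $14,700.00 + $40,300.00 + $17,057.25 = $132,177.25

$132,177.25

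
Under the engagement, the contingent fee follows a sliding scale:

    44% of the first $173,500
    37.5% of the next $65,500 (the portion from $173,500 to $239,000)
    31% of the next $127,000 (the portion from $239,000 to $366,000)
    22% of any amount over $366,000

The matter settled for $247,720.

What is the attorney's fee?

First $173,500 at 44% = $76,340.00
Next $65,500 at 37.5% = $24,562.50
Remaining $8,720 at 31% = $2,703.20
Fee: $76,340.00 + $24,562.50 + $2,703.20 = $103,605.70

$103,605.70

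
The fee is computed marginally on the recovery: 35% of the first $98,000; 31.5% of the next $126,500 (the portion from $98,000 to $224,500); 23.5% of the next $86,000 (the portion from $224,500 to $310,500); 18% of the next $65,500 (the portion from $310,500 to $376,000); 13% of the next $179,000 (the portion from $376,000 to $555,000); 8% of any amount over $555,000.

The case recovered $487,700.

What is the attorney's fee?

First $98,000 at 35% = $34,300.00
Next $126,500 at 31.5% = $39,847.50
Next $86,000 at 23.5% = $20,210.00
Next $65,500 at 18% = $11,790.00
Remaining $111,700 at 13% = $14,521.00
Fee: $34,300.00 + $39,847.50 + $20,210.00 + $11,790.00 + $14,521.00 = $120,668.50

$120,668.50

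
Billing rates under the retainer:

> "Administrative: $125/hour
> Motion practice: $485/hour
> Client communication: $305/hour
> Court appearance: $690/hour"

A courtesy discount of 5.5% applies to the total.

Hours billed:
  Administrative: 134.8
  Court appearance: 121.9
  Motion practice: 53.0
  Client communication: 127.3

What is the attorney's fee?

Administrative: 134.8 × $125 = $16,850.00
Motion practice: 53.0 × $485 = $25,705.00
Client communication: 127.3 × $305 = $38,826.50
Court appearance: 121.9 × $690 = $84,111.00
Subtotal: $165,492.50
Less 5.5% discount: −$9,102.09
Total: $165,492.50 − $9,102.09 = $156,390.41

$156,390.41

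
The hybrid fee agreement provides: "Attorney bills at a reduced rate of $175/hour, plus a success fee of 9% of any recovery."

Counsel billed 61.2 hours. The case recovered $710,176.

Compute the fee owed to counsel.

Hourly: 61.2 × $175 = $10,710.00
Success fee: 9% of $710,176 = $63,915.84
Total: $10,710.00 + $63,915.84 = $74,625.84

$74,625.84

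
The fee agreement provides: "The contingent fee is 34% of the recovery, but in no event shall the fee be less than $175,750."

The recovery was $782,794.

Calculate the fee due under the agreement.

34% of $782,794 = $266,149.96
That exceeds the $175,750 minimum.

$266,149.96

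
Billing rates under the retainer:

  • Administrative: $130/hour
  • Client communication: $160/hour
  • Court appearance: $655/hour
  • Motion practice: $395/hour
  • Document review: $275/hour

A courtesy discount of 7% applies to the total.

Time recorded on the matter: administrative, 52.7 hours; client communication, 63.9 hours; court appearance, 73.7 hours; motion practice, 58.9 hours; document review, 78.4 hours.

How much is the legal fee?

Administrative: 52.7 × $130 = $6,851.00
Client communication: 63.9 × $160 = $10,224.00
Court appearance: 73.7 × $655 = $48,273.50
Motion practice: 58.9 × $395 = $23,265.50
Document review: 78.4 × $275 = $21,560.00
Subtotal: $110,174.00
Less 7% discount: −$7,712.18
Total: $110,174.00 − $7,712.18 = $102,461.82

$102,461.82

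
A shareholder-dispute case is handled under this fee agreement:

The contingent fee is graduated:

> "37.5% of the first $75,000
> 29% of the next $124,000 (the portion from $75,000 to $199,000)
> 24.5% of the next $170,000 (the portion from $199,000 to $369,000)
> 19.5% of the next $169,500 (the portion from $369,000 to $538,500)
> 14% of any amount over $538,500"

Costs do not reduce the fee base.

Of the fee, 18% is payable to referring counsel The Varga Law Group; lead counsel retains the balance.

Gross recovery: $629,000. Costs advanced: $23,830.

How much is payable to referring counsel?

Fee base is the gross recovery, $629,000; costs are reimbursed separately.
First $75,000 at 37.5% = $28,125.00
Next $124,000 at 29% = $35,960.00
Next $170,000 at 24.5% = $41,650.00
Next $169,500 at 19.5% = $33,052.50
Remaining $90,500 at 14% = $12,670.00
Fee: $28,125.00 + $35,960.00 + $41,650.00 + $33,052.50 + $12,670.00 = $151,457.50
Referral share: 18% of $151,457.50 = $27,262.35; lead counsel retains $151,457.50 − $27,262.35 = $124,195.15.

$27,262.35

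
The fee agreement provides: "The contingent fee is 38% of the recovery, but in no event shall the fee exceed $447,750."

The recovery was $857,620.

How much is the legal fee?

$325,895.60

38% of $857,620 = $325,895.60
That is under the $447,750 cap.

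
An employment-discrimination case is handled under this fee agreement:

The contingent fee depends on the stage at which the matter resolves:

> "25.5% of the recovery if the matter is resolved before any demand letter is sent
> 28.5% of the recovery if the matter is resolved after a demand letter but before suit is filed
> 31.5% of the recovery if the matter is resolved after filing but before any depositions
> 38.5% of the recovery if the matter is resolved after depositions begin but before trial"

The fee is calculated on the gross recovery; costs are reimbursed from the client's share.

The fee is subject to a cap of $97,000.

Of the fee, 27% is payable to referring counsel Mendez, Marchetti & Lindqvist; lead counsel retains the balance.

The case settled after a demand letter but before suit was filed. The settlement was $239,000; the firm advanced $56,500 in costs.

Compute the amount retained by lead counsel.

Fee base is the gross recovery, $239,000; costs are reimbursed separately.
The matter settled after a demand letter but before suit was filed, so the 28.5% rate applies.
$239,000 × 28.5% = $68,115.00
$68,115.00 is under the $97,000 cap.
Referral share: 27% of $68,115.00 = $18,391.05; lead counsel retains $68,115.00 − $18,391.05 = $49,723.95.

$49,723.95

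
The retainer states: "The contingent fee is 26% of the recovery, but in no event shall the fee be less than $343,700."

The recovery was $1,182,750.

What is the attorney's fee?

26% of $1,182,750 = $307,515.00
That is below the $343,700 minimum, so the minimum applies.

$343,700.00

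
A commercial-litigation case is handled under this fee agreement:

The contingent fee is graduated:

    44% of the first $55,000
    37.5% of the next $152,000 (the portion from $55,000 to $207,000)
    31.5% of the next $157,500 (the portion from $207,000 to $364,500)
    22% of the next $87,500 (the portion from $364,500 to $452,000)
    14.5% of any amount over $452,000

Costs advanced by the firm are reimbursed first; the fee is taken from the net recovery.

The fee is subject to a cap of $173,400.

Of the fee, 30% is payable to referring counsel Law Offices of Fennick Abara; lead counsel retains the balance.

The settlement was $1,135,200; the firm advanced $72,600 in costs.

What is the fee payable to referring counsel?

$52,020.00

Fee base (net of costs): $1,135,200 − $72,600 = $1,062,600
First $55,000 at 44% = $24,200.00
Next $152,000 at 37.5% = $57,000.00
Next $157,500 at 31.5% = $49,612.50
Next $87,500 at 22% = $19,250.00
Remaining $610,600 at 14.5% = $88,537.00
Fee: $24,200.00 + $57,000.00 + $49,612.50 + $19,250.00 + $88,537.00 = $238,599.50
$238,599.50 exceeds the $173,400 cap, so the fee is capped at $173,400.00.
Referral share: 30% of $173,400.00 = $52,020.00; lead counsel retains $173,400.00 − $52,020.00 = $121,380.00.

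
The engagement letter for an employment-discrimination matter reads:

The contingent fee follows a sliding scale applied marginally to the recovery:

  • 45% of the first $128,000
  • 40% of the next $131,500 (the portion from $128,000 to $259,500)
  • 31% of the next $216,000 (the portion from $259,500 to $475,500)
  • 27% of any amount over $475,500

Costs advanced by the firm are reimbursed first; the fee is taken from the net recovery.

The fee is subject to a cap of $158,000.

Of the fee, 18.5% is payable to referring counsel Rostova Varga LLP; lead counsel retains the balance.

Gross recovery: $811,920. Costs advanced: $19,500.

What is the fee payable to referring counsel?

Fee base (net of costs): $811,920 − $19,500 = $792,420
First $128,000 at 45% = $57,600.00
Next $131,500 at 40% = $52,600.00
Next $216,000 at 31% = $66,960.00
Remaining $316,920 at 27% = $85,568.40
Fee: $57,600.00 + $52,600.00 + $66,960.00 + $85,568.40 = $262,728.40
$262,728.40 exceeds the $158,000 cap, so the fee is capped at $158,000.00.
Referral share: 18.5% of $158,000.00 = $29,230.00; lead counsel retains $158,000.00 − $29,230.00 = $128,770.00.

$29,230.00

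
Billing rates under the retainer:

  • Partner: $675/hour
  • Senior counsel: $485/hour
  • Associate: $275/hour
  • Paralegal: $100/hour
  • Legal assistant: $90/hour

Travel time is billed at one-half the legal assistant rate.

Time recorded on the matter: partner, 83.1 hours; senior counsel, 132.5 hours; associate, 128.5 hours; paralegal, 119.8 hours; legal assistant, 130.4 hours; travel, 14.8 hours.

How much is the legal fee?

$180,074.50

Partner: 83.1 × $675 = $56,092.50
Senior counsel: 132.5 × $485 = $64,262.50
Associate: 128.5 × $275 = $35,337.50
Paralegal: 119.8 × $100 = $11,980.00
Legal assistant: 130.4 × $90 = $11,736.00
Subtotal: $56,092.50 + $64,262.50 + $35,337.50 + $11,980.00 + $11,736.00 = $179,408.50
Travel: 14.8 × ($90 ÷ 2) = 14.8 × $45.00 = $666.00
Total: $179,408.50 + $666.00 = $180,074.50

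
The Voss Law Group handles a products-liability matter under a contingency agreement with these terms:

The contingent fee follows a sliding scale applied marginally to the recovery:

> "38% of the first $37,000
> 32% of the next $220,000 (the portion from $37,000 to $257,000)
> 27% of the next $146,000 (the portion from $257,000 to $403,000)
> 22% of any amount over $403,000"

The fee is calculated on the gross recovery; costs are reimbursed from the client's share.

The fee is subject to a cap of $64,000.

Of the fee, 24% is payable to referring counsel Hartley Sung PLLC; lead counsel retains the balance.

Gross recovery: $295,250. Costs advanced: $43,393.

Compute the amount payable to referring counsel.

$15,360.00

Fee base is the gross recovery, $295,250; costs are reimbursed separately.
First $37,000 at 38% = $14,060.00
Next $220,000 at 32% = $70,400.00
Remaining $38,250 at 27% = $10,327.50
Fee: $14,060.00 + $70,400.00 + $10,327.50 = $94,787.50
$94,787.50 exceeds the $64,000 cap, so the fee is capped at $64,000.00.
Referral share: 24% of $64,000.00 = $15,360.00; lead counsel retains $64,000.00 − $15,360.00 = $48,640.00.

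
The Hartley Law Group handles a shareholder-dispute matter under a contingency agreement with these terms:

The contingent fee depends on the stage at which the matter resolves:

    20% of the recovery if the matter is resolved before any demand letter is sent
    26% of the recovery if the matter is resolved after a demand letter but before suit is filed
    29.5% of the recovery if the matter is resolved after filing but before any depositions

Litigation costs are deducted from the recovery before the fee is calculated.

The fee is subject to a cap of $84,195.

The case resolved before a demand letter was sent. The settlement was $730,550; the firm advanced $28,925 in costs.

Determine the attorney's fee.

Fee base (net of costs): $730,550 − $28,925 = $701,625
The matter resolved before a demand letter was sent, so the 20% rate applies.
$701,625 × 20% = $140,325.00
$140,325.00 exceeds the $84,195 cap, so the fee is capped at $84,195.00.

$84,195.00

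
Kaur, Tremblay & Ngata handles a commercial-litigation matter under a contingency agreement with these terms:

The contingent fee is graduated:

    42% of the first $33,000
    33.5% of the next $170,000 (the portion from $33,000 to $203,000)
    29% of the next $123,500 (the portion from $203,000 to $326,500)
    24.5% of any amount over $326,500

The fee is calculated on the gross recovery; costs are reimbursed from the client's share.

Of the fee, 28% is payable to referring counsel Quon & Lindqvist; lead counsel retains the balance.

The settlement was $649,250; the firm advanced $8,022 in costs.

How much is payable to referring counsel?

$51,995.65

Fee base is the gross recovery, $649,250; costs are reimbursed separately.
First $33,000 at 42% = $13,860.00
Next $170,000 at 33.5% = $56,950.00
Next $123,500 at 29% = $35,815.00
Remaining $322,750 at 24.5% = $79,073.75
Fee: $13,860.00 + $56,950.00 + $35,815.00 + $79,073.75 = $185,698.75
Referral share: 28% of $185,698.75 = $51,995.65; lead counsel retains $185,698.75 − $51,995.65 = $133,703.10.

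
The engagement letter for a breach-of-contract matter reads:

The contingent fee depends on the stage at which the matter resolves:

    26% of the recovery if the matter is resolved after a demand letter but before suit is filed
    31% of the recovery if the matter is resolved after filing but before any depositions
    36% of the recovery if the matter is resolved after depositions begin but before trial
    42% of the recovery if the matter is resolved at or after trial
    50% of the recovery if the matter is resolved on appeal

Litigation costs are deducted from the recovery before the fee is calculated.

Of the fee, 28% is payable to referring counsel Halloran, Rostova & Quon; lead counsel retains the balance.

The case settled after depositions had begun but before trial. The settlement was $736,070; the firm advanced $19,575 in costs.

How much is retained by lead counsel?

Fee base (net of costs): $736,070 − $19,575 = $716,495
The matter settled after depositions had begun but before trial, so the 36% rate applies.
$716,495 × 36% = $257,938.20
Referral share: 28% of $257,938.20 = $72,222.70; lead counsel retains $257,938.20 − $72,222.70 = $185,715.50.

$185,715.50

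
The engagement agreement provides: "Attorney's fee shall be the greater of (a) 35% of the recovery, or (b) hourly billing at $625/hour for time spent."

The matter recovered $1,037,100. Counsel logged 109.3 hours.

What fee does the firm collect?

$362,985.00

(a) 35% of $1,037,100 = $362,985.00
(b) 109.3 × $625 = $68,312.50
The greater is (a): $362,985.00.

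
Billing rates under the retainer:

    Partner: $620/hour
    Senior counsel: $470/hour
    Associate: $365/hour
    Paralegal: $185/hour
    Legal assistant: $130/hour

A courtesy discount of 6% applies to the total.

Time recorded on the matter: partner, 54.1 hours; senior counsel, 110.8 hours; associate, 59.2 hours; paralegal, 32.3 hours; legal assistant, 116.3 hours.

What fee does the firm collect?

$120,621.27

Partner: 54.1 × $620 = $33,542.00
Senior counsel: 110.8 × $470 = $52,076.00
Associate: 59.2 × $365 = $21,608.00
Paralegal: 32.3 × $185 = $5,975.50
Legal assistant: 116.3 × $130 = $15,119.00
Subtotal: $128,320.50
Less 6% discount: −$7,699.23
Total: $128,320.50 − $7,699.23 = $120,621.27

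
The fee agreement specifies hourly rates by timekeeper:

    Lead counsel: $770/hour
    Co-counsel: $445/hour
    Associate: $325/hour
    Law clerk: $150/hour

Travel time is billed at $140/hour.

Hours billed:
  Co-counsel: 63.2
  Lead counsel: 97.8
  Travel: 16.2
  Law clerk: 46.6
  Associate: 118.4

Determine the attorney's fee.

$151,168.00

Lead counsel: 97.8 × $770 = $75,306.00
Co-counsel: 63.2 × $445 = $28,124.00
Associate: 118.4 × $325 = $38,480.00
Law clerk: 46.6 × $150 = $6,990.00
Subtotal: $75,306.00 + $28,124.00 + $38,480.00 + $6,990.00 = $148,900.00
Travel: 16.2 × $140 = $2,268.00
Total: $148,900.00 + $2,268.00 = $151,168.00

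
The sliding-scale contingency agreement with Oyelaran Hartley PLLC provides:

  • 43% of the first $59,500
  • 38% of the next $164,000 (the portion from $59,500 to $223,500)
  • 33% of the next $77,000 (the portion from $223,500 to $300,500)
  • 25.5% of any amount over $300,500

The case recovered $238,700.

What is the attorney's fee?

First $59,500 at 43% = $25,585.00
Next $164,000 at 38% = $62,320.00
Remaining $15,200 at 33% = $5,016.00
Fee: $25,585.00 + $62,320.00 + $5,016.00 = $92,921.00

$92,921.00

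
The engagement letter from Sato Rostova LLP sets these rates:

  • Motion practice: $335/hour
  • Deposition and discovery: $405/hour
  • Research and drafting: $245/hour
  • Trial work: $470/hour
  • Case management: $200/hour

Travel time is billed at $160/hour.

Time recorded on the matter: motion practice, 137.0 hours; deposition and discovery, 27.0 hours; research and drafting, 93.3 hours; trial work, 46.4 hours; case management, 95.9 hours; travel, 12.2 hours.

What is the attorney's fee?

Motion practice: 137.0 × $335 = $45,895.00
Deposition and discovery: 27.0 × $405 = $10,935.00
Research and drafting: 93.3 × $245 = $22,858.50
Trial work: 46.4 × $470 = $21,808.00
Case management: 95.9 × $200 = $19,180.00
Subtotal: $45,895.00 + $10,935.00 + $22,858.50 + $21,808.00 + $19,180.00 = $120,676.50
Travel: 12.2 × $160 = $1,952.00
Total: $120,676.50 + $1,952.00 = $122,628.50

$122,628.50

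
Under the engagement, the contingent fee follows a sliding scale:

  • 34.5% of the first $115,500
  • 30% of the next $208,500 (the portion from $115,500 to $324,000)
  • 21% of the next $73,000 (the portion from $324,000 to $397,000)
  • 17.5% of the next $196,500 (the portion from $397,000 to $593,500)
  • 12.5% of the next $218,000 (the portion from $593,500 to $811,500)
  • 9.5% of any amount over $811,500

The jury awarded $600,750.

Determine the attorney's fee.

$153,021.25

First $115,500 at 34.5% = $39,847.50
Next $208,500 at 30% = $62,550.00
Next $73,000 at 21% = $15,330.00
Next $196,500 at 17.5% = $34,387.50
Remaining $7,250 at 12.5% = $906.25
Fee: $39,847.50 + $62,550.00 + $15,330.00 + $34,387.50 + $906.25 = $153,021.25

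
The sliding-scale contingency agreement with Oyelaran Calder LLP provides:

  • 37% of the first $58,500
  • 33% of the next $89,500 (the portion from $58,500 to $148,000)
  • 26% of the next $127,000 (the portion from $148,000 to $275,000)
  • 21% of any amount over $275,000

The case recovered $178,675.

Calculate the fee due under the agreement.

$59,155.50

First $58,500 at 37% = $21,645.00
Next $89,500 at 33% = $29,535.00
Remaining $30,675 at 26% = $7,975.50
Fee: $21,645.00 + $29,535.00 + $7,975.50 = $59,155.50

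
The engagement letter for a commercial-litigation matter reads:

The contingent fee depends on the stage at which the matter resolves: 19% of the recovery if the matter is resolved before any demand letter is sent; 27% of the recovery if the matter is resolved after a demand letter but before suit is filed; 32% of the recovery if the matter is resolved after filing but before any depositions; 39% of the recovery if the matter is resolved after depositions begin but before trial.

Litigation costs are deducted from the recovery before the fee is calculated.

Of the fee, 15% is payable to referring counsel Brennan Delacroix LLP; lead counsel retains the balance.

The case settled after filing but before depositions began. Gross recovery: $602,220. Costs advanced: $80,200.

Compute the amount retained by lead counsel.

$141,989.44

Fee base (net of costs): $602,220 − $80,200 = $522,020
The matter settled after filing but before depositions began, so the 32% rate applies.
$522,020 × 32% = $167,046.40
Referral share: 15% of $167,046.40 = $25,056.96; lead counsel retains $167,046.40 − $25,056.96 = $141,989.44.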